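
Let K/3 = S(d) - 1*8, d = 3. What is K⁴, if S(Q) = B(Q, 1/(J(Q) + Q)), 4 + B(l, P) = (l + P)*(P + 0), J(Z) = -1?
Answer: 228886641/256 ≈ 8.9409e+5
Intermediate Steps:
B(l, P) = -4 + P*(P + l) (B(l, P) = -4 + (l + P)*(P + 0) = -4 + (P + l)*P = -4 + P*(P + l))
S(Q) = -4 + (-1 + Q)⁻² + Q/(-1 + Q) (S(Q) = -4 + (1/(-1 + Q))² + Q/(-1 + Q) = -4 + (-1 + Q)⁻² + Q/(-1 + Q))
K = -123/4 (K = 3*((-3 - 3*3² + 7*3)/(1 + 3² - 2*3) - 1*8) = 3*((-3 - 3*9 + 21)/(1 + 9 - 6) - 8) = 3*((-3 - 27 + 21)/4 - 8) = 3*((¼)*(-9) - 8) = 3*(-9/4 - 8) = 3*(-41/4) = -123/4 ≈ -30.750)
K⁴ = (-123/4)⁴ = 228886641/256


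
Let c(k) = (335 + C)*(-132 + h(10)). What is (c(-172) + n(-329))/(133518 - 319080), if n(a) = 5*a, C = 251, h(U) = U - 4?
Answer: 75481/185562 ≈ 0.40677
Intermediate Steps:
h(U) = -4 + U
c(k) = -73836 (c(k) = (335 + 251)*(-132 + (-4 + 10)) = 586*(-132 + 6) = 586*(-126) = -73836)
(c(-172) + n(-329))/(133518 - 319080) = (-73836 + 5*(-329))/(133518 - 319080) = (-73836 - 1645)/(-185562) = -75481*(-1/185562) = 75481/185562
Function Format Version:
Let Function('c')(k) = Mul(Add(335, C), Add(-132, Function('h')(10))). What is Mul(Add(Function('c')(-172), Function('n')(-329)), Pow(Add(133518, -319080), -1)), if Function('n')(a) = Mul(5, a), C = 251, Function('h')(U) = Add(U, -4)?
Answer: Rational(75481, 185562) ≈ 0.40677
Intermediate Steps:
Function('h')(U) = Add(-4, U)
Function('c')(k) = -73836 (Function('c')(k) = Mul(Add(335, 251), Add(-132, Add(-4, 10))) = Mul(586, Add(-132, 6)) = Mul(586, -126) = -73836)
Mul(Add(Function('c')(-172), Function('n')(-329)), Pow(Add(133518, -319080), -1)) = Mul(Add(-73836, Mul(5, -329)), Pow(Add(133518, -319080), -1)) = Mul(Add(-73836, -1645), Pow(-185562, -1)) = Mul(-75481, Rational(-1, 185562)) = Rational(75481, 185562)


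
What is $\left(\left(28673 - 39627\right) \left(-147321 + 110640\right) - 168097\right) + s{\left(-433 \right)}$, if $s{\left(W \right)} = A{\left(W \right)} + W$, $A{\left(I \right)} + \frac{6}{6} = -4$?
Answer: $401635139$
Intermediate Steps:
$A{\left(I \right)} = -5$ ($A{\left(I \right)} = -1 - 4 = -5$)
$s{\left(W \right)} = -5 + W$
$\left(\left(28673 - 39627\right) \left(-147321 + 110640\right) - 168097\right) + s{\left(-433 \right)} = \left(\left(28673 - 39627\right) \left(-147321 + 110640\right) - 168097\right) - 438 = \left(\left(-10954\right) \left(-36681\right) - 168097\right) - 438 = \left(401803674 - 168097\right) - 438 = 401635577 - 438 = 401635139$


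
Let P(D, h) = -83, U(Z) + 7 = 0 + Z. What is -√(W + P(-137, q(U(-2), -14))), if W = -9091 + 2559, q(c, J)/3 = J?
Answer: -21*I*√15 ≈ -81.333*I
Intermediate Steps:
U(Z) = -7 + Z (U(Z) = -7 + (0 + Z) = -7 + Z)
q(c, J) = 3*J
W = -6532
-√(W + P(-137, q(U(-2), -14))) = -√(-6532 - 83) = -√(-6615) = -21*I*√15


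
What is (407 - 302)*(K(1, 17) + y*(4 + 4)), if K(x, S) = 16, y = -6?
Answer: -3360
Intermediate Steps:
(407 - 302)*(K(1, 17) + y*(4 + 4)) = (407 - 302)*(16 - 6*(4 + 4)) = 105*(16 - 6*8) = 105*(16 - 48) = 105*(-32) = -3360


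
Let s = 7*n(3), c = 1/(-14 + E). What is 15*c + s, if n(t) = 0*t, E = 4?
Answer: -3/2 ≈ -1.5000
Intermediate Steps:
n(t) = 0
c = -1/10 (c = 1/(-14 + 4) = 1/(-10) = -1/10 ≈ -0.10000)
s = 0 (s = 7*0 = 0)
15*c + s = 15*(-1/10) + 0 = -3/2 + 0 = -3/2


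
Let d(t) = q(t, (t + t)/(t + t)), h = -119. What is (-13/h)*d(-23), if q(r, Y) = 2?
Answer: 26/119 ≈ 0.21849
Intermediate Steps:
d(t) = 2
(-13/h)*d(-23) = -13/(-119)*2 = -13*(-1/119)*2 = (13/119)*2 = 26/119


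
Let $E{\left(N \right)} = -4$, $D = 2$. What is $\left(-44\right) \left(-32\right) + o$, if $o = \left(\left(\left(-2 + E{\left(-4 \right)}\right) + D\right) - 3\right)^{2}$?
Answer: $1457$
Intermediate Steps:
$o = 49$ ($o = \left(\left(\left(-2 - 4\right) + 2\right) - 3\right)^{2} = \left(\left(-6 + 2\right) - 3\right)^{2} = \left(-4 - 3\right)^{2} = \left(-7\right)^{2} = 49$)
$\left(-44\right) \left(-32\right) + o = \left(-44\right) \left(-32\right) + 49 = 1408 + 49 = 1457$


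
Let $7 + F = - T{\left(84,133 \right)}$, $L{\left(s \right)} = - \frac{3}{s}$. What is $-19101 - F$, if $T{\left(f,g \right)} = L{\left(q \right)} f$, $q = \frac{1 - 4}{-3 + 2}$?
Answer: $-19178$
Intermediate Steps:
$q = 3$ ($q = - \frac{3}{-1} = \left(-3\right) \left(-1\right) = 3$)
$T{\left(f,g \right)} = - f$ ($T{\left(f,g \right)} = - \frac{3}{3} f = \left(-3\right) \frac{1}{3} f = - f$)
$F = 77$ ($F = -7 - \left(-1\right) 84 = -7 - -84 = -7 + 84 = 77$)
$-19101 - F = -19101 - 77 = -19178$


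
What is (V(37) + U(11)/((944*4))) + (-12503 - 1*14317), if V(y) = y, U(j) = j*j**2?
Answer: -101131277/3776 ≈ -26783.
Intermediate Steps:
U(j) = j**3
(V(37) + U(11)/((944*4))) + (-12503 - 1*14317) = (37 + 11**3/((944*4))) + (-12503 - 1*14317) = (37 + 1331/3776) + (-12503 - 14317) = (37 + 1331*(1/3776)) - 26820 = (37 + 1331/3776) - 26820 = 141043/3776 - 26820 = -101131277/3776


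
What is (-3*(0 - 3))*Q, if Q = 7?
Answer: 63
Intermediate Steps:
(-3*(0 - 3))*Q = -3*(0 - 3)*7 = -3*(-3)*7 = 9*7 = 63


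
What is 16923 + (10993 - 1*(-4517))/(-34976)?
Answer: 295941669/17488 ≈ 16923.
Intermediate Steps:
16923 + (10993 - 1*(-4517))/(-34976) = 16923 + (10993 + 4517)*(-1/34976) = 16923 + 15510*(-1/34976) = 16923 - 7755/17488 = 295941669/17488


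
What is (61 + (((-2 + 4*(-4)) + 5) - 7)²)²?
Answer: 212521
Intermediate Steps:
(61 + (((-2 + 4*(-4)) + 5) - 7)²)² = (61 + (((-2 - 16) + 5) - 7)²)² = (61 + ((-18 + 5) - 7)²)² = (61 + (-13 - 7)²)² = (61 + (-20)²)² = (61 + 400)² = 461² = 212521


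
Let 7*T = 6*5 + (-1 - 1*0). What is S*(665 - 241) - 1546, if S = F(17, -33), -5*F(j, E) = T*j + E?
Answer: -165198/35 ≈ -4719.9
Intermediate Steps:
T = 29/7 (T = (6*5 + (-1 - 1*0))/7 = (30 + (-1 + 0))/7 = (30 - 1)/7 = (⅐)*29 = 29/7 ≈ 4.1429)
F(j, E) = -29*j/35 - E/5 (F(j, E) = -(29*j/7 + E)/5 = -(E + 29*j/7)/5 = -29*j/35 - E/5)
S = -262/35 (S = -29/35*17 - ⅕*(-33) = -493/35 + 33/5 = -262/35 ≈ -7.4857)
S*(665 - 241) - 1546 = -262*(665 - 241)/35 - 1546 = -262/35*424 - 1546 = -111088/35 - 1546 = -165198/35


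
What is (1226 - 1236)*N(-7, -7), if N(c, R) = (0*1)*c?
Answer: 0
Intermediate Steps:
N(c, R) = 0 (N(c, R) = 0*c = 0)
(1226 - 1236)*N(-7, -7) = (1226 - 1236)*0 = -10*0 = 0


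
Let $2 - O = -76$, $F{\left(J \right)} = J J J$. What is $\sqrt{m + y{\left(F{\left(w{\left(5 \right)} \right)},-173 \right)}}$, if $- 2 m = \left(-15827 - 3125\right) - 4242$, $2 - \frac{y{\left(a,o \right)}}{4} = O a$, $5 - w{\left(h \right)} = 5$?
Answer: $\sqrt{11605} \approx 107.73$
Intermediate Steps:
$w{\left(h \right)} = 0$ ($w{\left(h \right)} = 5 - 5 = 0$)
$F{\left(J \right)} = J^{3}$ ($F{\left(J \right)} = J^{2} J = J^{3}$)
$O = 78$ ($O = 2 - -76 = 2 + 76 = 78$)
$y{\left(a,o \right)} = 8 - 312 a$ ($y{\left(a,o \right)} = 8 - 4 \cdot 78 a = 8 - 312 a$)
$m = 11597$ ($m = - \frac{\left(-15827 - 3125\right) - 4242}{2} = - \frac{-18952 - 4242}{2} = \left(- \frac{1}{2}\right) \left(-23194\right) = 11597$)
$\sqrt{m + y{\left(F{\left(w{\left(5 \right)} \right)},-173 \right)}} = \sqrt{11597 + \left(8 - 312 \cdot 0^{3}\right)} = \sqrt{11597 + \left(8 - 0\right)} = \sqrt{11597 + \left(8 + 0\right)} = \sqrt{11597 + 8} = \sqrt{11605}$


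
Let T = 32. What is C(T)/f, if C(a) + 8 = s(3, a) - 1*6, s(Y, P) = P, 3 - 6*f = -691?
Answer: 54/347 ≈ 0.15562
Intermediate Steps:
f = 347/3 (f = ½ - ⅙*(-691) = ½ + 691/6 = 347/3 ≈ 115.67)
C(a) = -14 + a (C(a) = -8 + (a - 1*6) = -8 + (a - 6) = -8 + (-6 + a) = -14 + a)
C(T)/f = (-14 + 32)/(347/3) = 18*(3/347) = 54/347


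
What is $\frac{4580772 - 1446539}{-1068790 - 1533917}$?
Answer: $- \frac{3134233}{2602707} \approx -1.2042$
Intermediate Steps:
$\frac{4580772 - 1446539}{-1068790 - 1533917} = \frac{3134233}{-1068790 - 1533917} = \frac{3134233}{-2602707} = 3134233 \left(- \frac{1}{2602707}\right) = - \frac{3134233}{2602707}$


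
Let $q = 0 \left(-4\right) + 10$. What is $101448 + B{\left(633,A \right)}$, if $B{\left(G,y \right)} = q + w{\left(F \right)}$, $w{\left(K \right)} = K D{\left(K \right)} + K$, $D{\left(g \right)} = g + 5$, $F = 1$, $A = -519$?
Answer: $101465$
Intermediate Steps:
$D{\left(g \right)} = 5 + g$
$q = 10$ ($q = 0 + 10 = 10$)
$w{\left(K \right)} = K + K \left(5 + K\right)$ ($w{\left(K \right)} = K \left(5 + K\right) + K = K + K \left(5 + K\right)$)
$B{\left(G,y \right)} = 17$ ($B{\left(G,y \right)} = 10 + 1 \left(6 + 1\right) = 10 + 1 \cdot 7 = 10 + 7 = 17$)
$101448 + B{\left(633,A \right)} = 101448 + 17 = 101465$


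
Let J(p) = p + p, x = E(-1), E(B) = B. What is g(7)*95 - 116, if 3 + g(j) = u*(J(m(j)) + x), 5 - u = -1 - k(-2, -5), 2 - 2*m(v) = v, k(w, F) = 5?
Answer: -6671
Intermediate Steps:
m(v) = 1 - v/2
x = -1
J(p) = 2*p
u = 11 (u = 5 - (-1 - 1*5) = 5 - (-1 - 5) = 5 - 1*(-6) = 5 + 6 = 11)
g(j) = 8 - 11*j (g(j) = -3 + 11*(2*(1 - j/2) - 1) = -3 + 11*((2 - j) - 1) = -3 + 11*(1 - j) = -3 + (11 - 11*j) = 8 - 11*j)
g(7)*95 - 116 = (8 - 11*7)*95 - 116 = (8 - 77)*95 - 116 = -69*95 - 116 = -6555 - 116 = -6671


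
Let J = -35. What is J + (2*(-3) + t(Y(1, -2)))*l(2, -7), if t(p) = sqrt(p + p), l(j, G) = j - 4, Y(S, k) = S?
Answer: -23 - 2*sqrt(2) ≈ -25.828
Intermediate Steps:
l(j, G) = -4 + j
t(p) = sqrt(2)*sqrt(p) (t(p) = sqrt(2*p) = sqrt(2)*sqrt(p))
J + (2*(-3) + t(Y(1, -2)))*l(2, -7) = -35 + (2*(-3) + sqrt(2)*sqrt(1))*(-4 + 2) = -35 + (-6 + sqrt(2)*1)*(-2) = -35 + (-6 + sqrt(2))*(-2) = -35 + (12 - 2*sqrt(2)) = -23 - 2*sqrt(2)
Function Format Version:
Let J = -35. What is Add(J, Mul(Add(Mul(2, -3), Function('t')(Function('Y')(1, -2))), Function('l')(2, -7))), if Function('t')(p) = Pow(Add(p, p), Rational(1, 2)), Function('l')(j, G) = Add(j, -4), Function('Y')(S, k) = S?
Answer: Add(-23, Mul(-2, Pow(2, Rational(1, 2)))) ≈ -25.828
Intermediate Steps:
Function('l')(j, G) = Add(-4, j)
Function('t')(p) = Mul(Pow(2, Rational(1, 2)), Pow(p, Rational(1, 2))) (Function('t')(p) = Pow(Mul(2, p), Rational(1, 2)) = Mul(Pow(2, Rational(1, 2)), Pow(p, Rational(1, 2))))
Add(J, Mul(Add(Mul(2, -3), Function('t')(Function('Y')(1, -2))), Function('l')(2, -7))) = Add(-35, Mul(Add(Mul(2, -3), Mul(Pow(2, Rational(1, 2)), Pow(1, Rational(1, 2)))), Add(-4, 2))) = Add(-35, Mul(Add(-6, Mul(Pow(2, Rational(1, 2)), 1)), -2)) = Add(-35, Mul(Add(-6, Pow(2, Rational(1, 2))), -2)) = Add(-35, Add(12, Mul(-2, Pow(2, Rational(1, 2))))) = Add(-23, Mul(-2, Pow(2, Rational(1, 2))))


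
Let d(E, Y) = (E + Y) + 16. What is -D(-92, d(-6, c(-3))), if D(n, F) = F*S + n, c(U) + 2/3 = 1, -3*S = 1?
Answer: 859/9 ≈ 95.444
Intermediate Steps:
S = -1/3 (S = -1/3*1 = -1/3 ≈ -0.33333)
c(U) = 1/3 (c(U) = -2/3 + 1 = 1/3)
d(E, Y) = 16 + E + Y
D(n, F) = n - F/3 (D(n, F) = F*(-1/3) + n = -F/3 + n = n - F/3)
-D(-92, d(-6, c(-3))) = -(-92 - (16 - 6 + 1/3)/3) = -(-92 - 1/3*31/3) = -(-92 - 31/9) = -1*(-859/9) = 859/9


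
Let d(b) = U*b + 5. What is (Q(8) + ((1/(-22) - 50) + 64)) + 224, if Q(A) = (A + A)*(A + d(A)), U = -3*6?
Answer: -40877/22 ≈ -1858.0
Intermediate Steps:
U = -18
d(b) = 5 - 18*b (d(b) = -18*b + 5 = 5 - 18*b)
Q(A) = 2*A*(5 - 17*A) (Q(A) = (A + A)*(A + (5 - 18*A)) = (2*A)*(5 - 17*A) = 2*A*(5 - 17*A))
(Q(8) + ((1/(-22) - 50) + 64)) + 224 = (2*8*(5 - 17*8) + ((1/(-22) - 50) + 64)) + 224 = (2*8*(5 - 136) + ((-1/22 - 50) + 64)) + 224 = (2*8*(-131) + (-1101/22 + 64)) + 224 = (-2096 + 307/22) + 224 = -45805/22 + 224 = -40877/22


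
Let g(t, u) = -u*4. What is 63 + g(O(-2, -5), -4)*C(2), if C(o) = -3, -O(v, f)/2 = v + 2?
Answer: 15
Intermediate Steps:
O(v, f) = -4 - 2*v (O(v, f) = -2*(v + 2) = -2*(2 + v) = -4 - 2*v)
g(t, u) = -4*u
63 + g(O(-2, -5), -4)*C(2) = 63 - 4*(-4)*(-3) = 63 + 16*(-3) = 63 - 48 = 15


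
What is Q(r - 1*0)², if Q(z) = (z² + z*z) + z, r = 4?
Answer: 1296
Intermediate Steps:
Q(z) = z + 2*z² (Q(z) = (z² + z²) + z = 2*z² + z = z + 2*z²)
Q(r - 1*0)² = ((4 - 1*0)*(1 + 2*(4 - 1*0)))² = ((4 + 0)*(1 + 2*(4 + 0)))² = (4*(1 + 2*4))² = (4*(1 + 8))² = (4*9)² = 36² = 1296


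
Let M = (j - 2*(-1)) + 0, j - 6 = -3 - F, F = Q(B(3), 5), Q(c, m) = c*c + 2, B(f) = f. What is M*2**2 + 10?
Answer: -14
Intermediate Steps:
Q(c, m) = 2 + c**2 (Q(c, m) = c**2 + 2 = 2 + c**2)
F = 11 (F = 2 + 3**2 = 2 + 9 = 11)
j = -8 (j = 6 + (-3 - 1*11) = 6 + (-3 - 11) = 6 - 14 = -8)
M = -6 (M = (-8 - 2*(-1)) + 0 = (-8 + 2) + 0 = -6 + 0 = -6)
M*2**2 + 10 = -6*2**2 + 10 = -6*4 + 10 = -24 + 10 = -14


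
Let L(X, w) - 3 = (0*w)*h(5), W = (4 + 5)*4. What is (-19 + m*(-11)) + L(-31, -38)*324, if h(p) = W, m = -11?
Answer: 1074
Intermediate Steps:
W = 36 (W = 9*4 = 36)
h(p) = 36
L(X, w) = 3 (L(X, w) = 3 + (0*w)*36 = 3 + 0*36 = 3 + 0 = 3)
(-19 + m*(-11)) + L(-31, -38)*324 = (-19 - 11*(-11)) + 3*324 = (-19 + 121) + 972 = 102 + 972 = 1074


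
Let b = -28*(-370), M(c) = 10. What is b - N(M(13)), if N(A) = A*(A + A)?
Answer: 10160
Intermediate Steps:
N(A) = 2*A**2 (N(A) = A*(2*A) = 2*A**2)
b = 10360
b - N(M(13)) = 10360 - 2*10**2 = 10360 - 2*100 = 10360 - 1*200 = 10360 - 200 = 10160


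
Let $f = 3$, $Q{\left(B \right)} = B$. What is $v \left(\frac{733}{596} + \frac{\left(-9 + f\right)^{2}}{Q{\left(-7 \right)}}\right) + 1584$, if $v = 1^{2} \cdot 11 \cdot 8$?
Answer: $\frac{1292962}{1043} \approx 1239.7$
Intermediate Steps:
$v = 88$ ($v = 1 \cdot 11 \cdot 8 = 11 \cdot 8 = 88$)
$v \left(\frac{733}{596} + \frac{\left(-9 + f\right)^{2}}{Q{\left(-7 \right)}}\right) + 1584 = 88 \left(\frac{733}{596} + \frac{\left(-9 + 3\right)^{2}}{-7}\right) + 1584 = 88 \left(733 \cdot \frac{1}{596} + \left(-6\right)^{2} \left(- \frac{1}{7}\right)\right) + 1584 = 88 \left(\frac{733}{596} + 36 \left(- \frac{1}{7}\right)\right) + 1584 = 88 \left(\frac{733}{596} - \frac{36}{7}\right) + 1584 = 88 \left(- \frac{16325}{4172}\right) + 1584 = - \frac{359150}{1043} + 1584 = \frac{1292962}{1043}$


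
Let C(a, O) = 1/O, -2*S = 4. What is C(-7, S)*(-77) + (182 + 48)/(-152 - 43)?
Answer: 2911/78 ≈ 37.320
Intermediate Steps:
S = -2 (S = -½*4 = -2)
C(-7, S)*(-77) + (182 + 48)/(-152 - 43) = -77/(-2) + (182 + 48)/(-152 - 43) = -½*(-77) + 230/(-195) = 77/2 + 230*(-1/195) = 77/2 - 46/39 = 2911/78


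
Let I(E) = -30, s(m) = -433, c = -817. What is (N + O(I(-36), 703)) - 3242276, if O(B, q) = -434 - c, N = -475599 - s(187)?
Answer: -3717059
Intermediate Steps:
N = -475166 (N = -475599 - 1*(-433) = -475599 + 433 = -475166)
O(B, q) = 383 (O(B, q) = -434 - 1*(-817) = -434 + 817 = 383)
(N + O(I(-36), 703)) - 3242276 = (-475166 + 383) - 3242276 = -474783 - 3242276 = -3717059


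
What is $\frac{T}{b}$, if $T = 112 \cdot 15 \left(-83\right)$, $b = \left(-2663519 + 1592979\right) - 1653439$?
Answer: $\frac{46480}{907993} \approx 0.05119$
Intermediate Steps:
$b = -2723979$ ($b = -1070540 - 1653439 = -2723979$)
$T = -139440$ ($T = 1680 \left(-83\right) = -139440$)
$\frac{T}{b} = - \frac{139440}{-2723979} = \left(-139440\right) \left(- \frac{1}{2723979}\right) = \frac{46480}{907993}$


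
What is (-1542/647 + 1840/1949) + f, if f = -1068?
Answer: -1348566082/1261003 ≈ -1069.4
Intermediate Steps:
(-1542/647 + 1840/1949) + f = (-1542/647 + 1840/1949) - 1068 = -1814878/1261003 - 1068 = -1348566082/1261003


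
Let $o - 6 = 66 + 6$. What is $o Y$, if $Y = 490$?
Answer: $38220$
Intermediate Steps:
$o = 78$ ($o = 6 + \left(66 + 6\right) = 6 + 72 = 78$)
$o Y = 78 \cdot 490 = 38220$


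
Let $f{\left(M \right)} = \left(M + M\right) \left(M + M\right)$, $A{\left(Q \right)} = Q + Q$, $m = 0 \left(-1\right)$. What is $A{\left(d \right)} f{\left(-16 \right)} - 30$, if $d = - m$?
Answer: $-30$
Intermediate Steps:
$m = 0$
$d = 0$ ($d = \left(-1\right) 0 = 0$)
$A{\left(Q \right)} = 2 Q$
$f{\left(M \right)} = 4 M^{2}$ ($f{\left(M \right)} = 2 M 2 M = 4 M^{2}$)
$A{\left(d \right)} f{\left(-16 \right)} - 30 = 2 \cdot 0 \cdot 4 \left(-16\right)^{2} - 30 = 0 \cdot 4 \cdot 256 - 30 = 0 \cdot 1024 - 30 = 0 - 30 = -30$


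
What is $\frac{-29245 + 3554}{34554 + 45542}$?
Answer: $- \frac{25691}{80096} \approx -0.32075$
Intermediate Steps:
$\frac{-29245 + 3554}{34554 + 45542} = - \frac{25691}{80096}$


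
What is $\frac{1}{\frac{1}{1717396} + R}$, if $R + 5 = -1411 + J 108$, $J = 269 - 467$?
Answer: $- \frac{1717396}{39156628799} \approx -4.386 \cdot 10^{-5}$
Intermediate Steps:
$J = -198$
$R = -22800$ ($R = -5 - 22795 = -22800$)
$\frac{1}{\frac{1}{1717396} + R} = \frac{1}{\frac{1}{1717396} - 22800} = \frac{1}{- \frac{39156628799}{1717396}} = - \frac{1717396}{39156628799}$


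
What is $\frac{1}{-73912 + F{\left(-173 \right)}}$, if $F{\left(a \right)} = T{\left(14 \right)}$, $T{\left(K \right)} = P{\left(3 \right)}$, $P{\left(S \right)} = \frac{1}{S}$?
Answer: $- \frac{3}{221735} \approx -1.353 \cdot 10^{-5}$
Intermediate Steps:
$T{\left(K \right)} = \frac{1}{3}$
$F{\left(a \right)} = \frac{1}{3}$
$\frac{1}{-73912 + F{\left(-173 \right)}} = \frac{1}{-73912 + \frac{1}{3}} = \frac{1}{- \frac{221735}{3}} = - \frac{3}{221735}$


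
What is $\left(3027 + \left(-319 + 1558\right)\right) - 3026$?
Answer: $1240$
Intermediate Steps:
$\left(3027 + \left(-319 + 1558\right)\right) - 3026 = \left(3027 + 1239\right) - 3026 = 4266 - 3026 = 1240$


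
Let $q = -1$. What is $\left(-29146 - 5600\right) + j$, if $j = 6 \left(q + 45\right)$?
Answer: $-34482$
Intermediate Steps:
$j = 264$ ($j = 6 \left(-1 + 45\right) = 6 \cdot 44 = 264$)
$\left(-29146 - 5600\right) + j = \left(-29146 - 5600\right) + 264 = -34746 + 264 = -34482$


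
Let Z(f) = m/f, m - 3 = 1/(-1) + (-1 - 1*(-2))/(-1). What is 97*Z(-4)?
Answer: -97/4 ≈ -24.250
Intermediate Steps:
m = 1 (m = 3 + (1/(-1) + (-1 - 1*(-2))/(-1)) = 3 + (1*(-1) + (-1 + 2)*(-1)) = 3 + (-1 + 1*(-1)) = 3 + (-1 - 1) = 3 - 2 = 1)
Z(f) = 1/f
97*Z(-4) = 97/(-4) = 97*(-¼) = -97/4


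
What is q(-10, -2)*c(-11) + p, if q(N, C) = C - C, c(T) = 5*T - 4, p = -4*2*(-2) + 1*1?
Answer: 17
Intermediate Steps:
p = 17 (p = -8*(-2) + 1 = 16 + 1 = 17)
c(T) = -4 + 5*T
q(N, C) = 0
q(-10, -2)*c(-11) + p = 0*(-4 + 5*(-11)) + 17 = 0*(-4 - 55) + 17 = 0*(-59) + 17 = 0 + 17 = 17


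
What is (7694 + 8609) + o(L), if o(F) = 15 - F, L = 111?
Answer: 16207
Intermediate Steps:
(7694 + 8609) + o(L) = (7694 + 8609) + (15 - 1*111) = 16303 + (15 - 111) = 16303 - 96 = 16207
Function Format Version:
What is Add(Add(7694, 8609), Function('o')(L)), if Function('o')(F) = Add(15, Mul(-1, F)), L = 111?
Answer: 16207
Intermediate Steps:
Add(Add(7694, 8609), Function('o')(L)) = Add(Add(7694, 8609), Add(15, Mul(-1, 111))) = Add(16303, Add(15, -111)) = Add(16303, -96) = 16207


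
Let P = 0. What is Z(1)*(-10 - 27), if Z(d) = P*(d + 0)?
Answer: 0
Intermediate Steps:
Z(d) = 0 (Z(d) = 0*(d + 0) = 0*d = 0)
Z(1)*(-10 - 27) = 0*(-10 - 27) = 0*(-37) = 0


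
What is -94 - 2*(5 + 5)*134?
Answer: -2774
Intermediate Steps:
-94 - 2*(5 + 5)*134 = -94 - 2*10*134 = -94 - 20*134 = -94 - 2680 = -2774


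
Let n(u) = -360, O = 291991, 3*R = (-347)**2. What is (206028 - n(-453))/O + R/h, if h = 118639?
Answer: 2216639635/2120909403 ≈ 1.0451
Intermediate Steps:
R = 120409/3 (R = (1/3)*(-347)**2 = (1/3)*120409 = 120409/3 ≈ 40136.)
(206028 - n(-453))/O + R/h = (206028 - 1*(-360))/291991 + (120409/3)/118639 = (206028 + 360)*(1/291991) + (120409/3)*(1/118639) = 206388*(1/291991) + 120409/355917 = 4212/5959 + 120409/355917 = 2216639635/2120909403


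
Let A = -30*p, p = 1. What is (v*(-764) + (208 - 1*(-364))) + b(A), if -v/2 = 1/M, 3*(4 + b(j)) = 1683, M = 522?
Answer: 295433/261 ≈ 1131.9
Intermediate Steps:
A = -30 (A = -30*1 = -30)
b(j) = 557 (b(j) = -4 + (1/3)*1683 = -4 + 561 = 557)
v = -1/261 (v = -2/522 = -2*1/522 = -1/261 ≈ -0.0038314)
(v*(-764) + (208 - 1*(-364))) + b(A) = (-1/261*(-764) + (208 - 1*(-364))) + 557 = (764/261 + (208 + 364)) + 557 = (764/261 + 572) + 557 = 150056/261 + 557 = 295433/261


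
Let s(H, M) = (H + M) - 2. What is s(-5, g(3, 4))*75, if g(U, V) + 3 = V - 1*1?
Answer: -525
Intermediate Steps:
g(U, V) = -4 + V (g(U, V) = -3 + (V - 1*1) = -3 + (V - 1) = -3 + (-1 + V) = -4 + V)
s(H, M) = -2 + H + M
s(-5, g(3, 4))*75 = (-2 - 5 + (-4 + 4))*75 = (-2 - 5 + 0)*75 = -7*75 = -525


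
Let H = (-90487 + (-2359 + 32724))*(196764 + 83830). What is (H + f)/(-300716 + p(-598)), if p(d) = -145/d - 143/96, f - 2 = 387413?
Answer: 484221698961312/8631787861 ≈ 56098.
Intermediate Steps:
f = 387415 (f = 2 + 387413 = 387415)
H = -16869872468 (H = (-90487 + 30365)*280594 = -60122*280594 = -16869872468)
p(d) = -143/96 - 145/d (p(d) = -145/d - 143*1/96 = -145/d - 143/96 = -143/96 - 145/d)
(H + f)/(-300716 + p(-598)) = (-16869872468 + 387415)/(-300716 + (-143/96 - 145/(-598))) = -16869485053/(-300716 + (-143/96 - 145*(-1/598))) = -16869485053/(-300716 + (-143/96 + 145/598)) = -16869485053/(-300716 - 35797/28704) = -16869485053/(-8631787861/28704) = -16869485053*(-28704/8631787861) = 484221698961312/8631787861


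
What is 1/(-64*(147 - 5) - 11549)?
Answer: -1/20637 ≈ -4.8457e-5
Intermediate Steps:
1/(-64*(147 - 5) - 11549) = 1/(-64*142 - 11549) = 1/(-9088 - 11549) = 1/(-20637) = -1/20637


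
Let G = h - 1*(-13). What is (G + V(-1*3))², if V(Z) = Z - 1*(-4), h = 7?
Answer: 441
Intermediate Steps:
V(Z) = 4 + Z (V(Z) = Z + 4 = 4 + Z)
G = 20 (G = 7 - 1*(-13) = 7 + 13 = 20)
(G + V(-1*3))² = (20 + (4 - 1*3))² = (20 + (4 - 3))² = (20 + 1)² = 21² = 441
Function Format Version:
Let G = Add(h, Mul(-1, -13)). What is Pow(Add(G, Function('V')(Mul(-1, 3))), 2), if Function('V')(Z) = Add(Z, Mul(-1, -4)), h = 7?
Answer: 441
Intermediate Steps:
Function('V')(Z) = Add(4, Z) (Function('V')(Z) = Add(Z, 4) = Add(4, Z))
G = 20 (G = Add(7, Mul(-1, -13)) = Add(7, 13) = 20)
Pow(Add(G, Function('V')(Mul(-1, 3))), 2) = Pow(Add(20, Add(4, Mul(-1, 3))), 2) = Pow(Add(20, Add(4, -3)), 2) = Pow(Add(20, 1), 2) = Pow(21, 2) = 441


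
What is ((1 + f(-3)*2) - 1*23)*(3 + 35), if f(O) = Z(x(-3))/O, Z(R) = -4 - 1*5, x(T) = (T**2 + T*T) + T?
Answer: -608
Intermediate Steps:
x(T) = T + 2*T**2 (x(T) = (T**2 + T**2) + T = 2*T**2 + T = T + 2*T**2)
Z(R) = -9 (Z(R) = -4 - 5 = -9)
f(O) = -9/O
((1 + f(-3)*2) - 1*23)*(3 + 35) = ((1 - 9/(-3)*2) - 1*23)*(3 + 35) = ((1 - 9*(-1/3)*2) - 23)*38 = ((1 + 3*2) - 23)*38 = ((1 + 6) - 23)*38 = (7 - 23)*38 = -16*38 = -608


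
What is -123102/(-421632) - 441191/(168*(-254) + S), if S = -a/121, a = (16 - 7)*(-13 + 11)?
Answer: 71432287985/6719166592 ≈ 10.631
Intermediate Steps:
a = -18 (a = 9*(-2) = -18)
S = 18/121 (S = -1*(-18)/121 = 18*(1/121) = 18/121 ≈ 0.14876)
-123102/(-421632) - 441191/(168*(-254) + S) = -123102/(-421632) - 441191/(168*(-254) + 18/121) = -123102*(-1/421632) - 441191/(-42672 + 18/121) = 6839/23424 - 441191/(-5163294/121) = 6839/23424 - 441191*(-121/5163294) = 6839/23424 + 53384111/5163294 = 71432287985/6719166592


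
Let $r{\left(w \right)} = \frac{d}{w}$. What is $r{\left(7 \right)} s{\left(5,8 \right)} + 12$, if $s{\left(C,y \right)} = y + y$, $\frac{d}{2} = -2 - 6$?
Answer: $- \frac{172}{7} \approx -24.571$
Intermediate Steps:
$d = -16$ ($d = 2 \left(-2 - 6\right) = 2 \left(-8\right) = -16$)
$s{\left(C,y \right)} = 2 y$
$r{\left(w \right)} = - \frac{16}{w}$
$r{\left(7 \right)} s{\left(5,8 \right)} + 12 = - \frac{16}{7} \cdot 2 \cdot 8 + 12 = \left(-16\right) \frac{1}{7} \cdot 16 + 12 = \left(- \frac{16}{7}\right) 16 + 12 = - \frac{256}{7} + 12 = - \frac{172}{7}$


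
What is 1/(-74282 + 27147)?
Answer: -1/47135 ≈ -2.1216e-5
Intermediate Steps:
1/(-74282 + 27147) = 1/(-47135) = -1/47135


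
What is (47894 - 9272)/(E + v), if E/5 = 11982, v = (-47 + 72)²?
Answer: 38622/60535 ≈ 0.63801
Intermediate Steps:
v = 625 (v = 25² = 625)
E = 59910 (E = 5*11982 = 59910)
(47894 - 9272)/(E + v) = (47894 - 9272)/(59910 + 625) = 38622/60535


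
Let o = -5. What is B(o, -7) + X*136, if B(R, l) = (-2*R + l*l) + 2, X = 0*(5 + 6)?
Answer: 61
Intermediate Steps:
X = 0 (X = 0*11 = 0)
B(R, l) = 2 + l² - 2*R (B(R, l) = (-2*R + l²) + 2 = (l² - 2*R) + 2 = 2 + l² - 2*R)
B(o, -7) + X*136 = (2 + (-7)² - 2*(-5)) + 0*136 = (2 + 49 + 10) + 0 = 61 + 0 = 61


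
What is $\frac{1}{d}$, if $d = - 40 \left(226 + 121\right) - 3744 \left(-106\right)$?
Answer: $\frac{1}{382984} \approx 2.6111 \cdot 10^{-6}$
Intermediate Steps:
$d = 382984$ ($d = \left(-40\right) 347 - -396864 = -13880 + 396864 = 382984$)
$\frac{1}{d} = \frac{1}{382984}$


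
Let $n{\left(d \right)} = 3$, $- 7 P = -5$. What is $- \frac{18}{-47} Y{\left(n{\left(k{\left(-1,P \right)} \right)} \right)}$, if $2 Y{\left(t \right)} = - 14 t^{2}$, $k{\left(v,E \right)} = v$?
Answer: $- \frac{1134}{47} \approx -24.128$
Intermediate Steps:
$P = \frac{5}{7}$ ($P = \left(- \frac{1}{7}\right) \left(-5\right) = \frac{5}{7} \approx 0.71429$)
$Y{\left(t \right)} = - 7 t^{2}$ ($Y{\left(t \right)} = \frac{\left(-14\right) t^{2}}{2} = - 7 t^{2}$)
$- \frac{18}{-47} Y{\left(n{\left(k{\left(-1,P \right)} \right)} \right)} = - \frac{18}{-47} \left(- 7 \cdot 3^{2}\right) = \left(-18\right) \left(- \frac{1}{47}\right) \left(\left(-7\right) 9\right) = \frac{18}{47} \left(-63\right) = - \frac{1134}{47}$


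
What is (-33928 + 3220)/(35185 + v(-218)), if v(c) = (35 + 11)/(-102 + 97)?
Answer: -153540/175879 ≈ -0.87299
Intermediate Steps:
v(c) = -46/5 (v(c) = 46/(-5) = 46*(-1/5) = -46/5)
(-33928 + 3220)/(35185 + v(-218)) = (-33928 + 3220)/(35185 - 46/5) = -30708/175879/5 = -30708*5/175879 = -153540/175879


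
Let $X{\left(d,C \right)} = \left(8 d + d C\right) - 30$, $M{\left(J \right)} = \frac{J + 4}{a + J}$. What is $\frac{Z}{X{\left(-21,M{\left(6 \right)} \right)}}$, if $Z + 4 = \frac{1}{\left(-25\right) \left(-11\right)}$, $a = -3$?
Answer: $\frac{1099}{73700} \approx 0.014912$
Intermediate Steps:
$M{\left(J \right)} = \frac{4 + J}{-3 + J}$ ($M{\left(J \right)} = \frac{J + 4}{-3 + J} = \frac{4 + J}{-3 + J}$)
$X{\left(d,C \right)} = -30 + 8 d + C d$ ($X{\left(d,C \right)} = \left(8 d + C d\right) - 30 = -30 + 8 d + C d$)
$Z = - \frac{1099}{275}$ ($Z = -4 + \frac{1}{\left(-25\right) \left(-11\right)} = -4 + \frac{1}{275} = - \frac{1099}{275} \approx -3.9964$)
$\frac{Z}{X{\left(-21,M{\left(6 \right)} \right)}} = - \frac{1099}{275 \left(-30 + 8 \left(-21\right) + \frac{4 + 6}{-3 + 6} \left(-21\right)\right)} = - \frac{1099}{275 \left(-30 - 168 + \frac{1}{3} \cdot 10 \left(-21\right)\right)} = - \frac{1099}{275 \left(-30 - 168 + \frac{10}{3} \left(-21\right)\right)} = - \frac{1099}{275 \left(-30 - 168 - 70\right)} = - \frac{1099}{275 \left(-268\right)} = \left(- \frac{1099}{275}\right) \left(- \frac{1}{268}\right) = \frac{1099}{73700}$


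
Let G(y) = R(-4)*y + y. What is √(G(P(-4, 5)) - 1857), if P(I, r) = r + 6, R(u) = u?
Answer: 3*I*√210 ≈ 43.474*I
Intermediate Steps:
P(I, r) = 6 + r
G(y) = -3*y (G(y) = -4*y + y = -3*y)
√(G(P(-4, 5)) - 1857) = √(-3*(6 + 5) - 1857) = √(-3*11 - 1857) = √(-33 - 1857) = √(-1890) = 3*I*√210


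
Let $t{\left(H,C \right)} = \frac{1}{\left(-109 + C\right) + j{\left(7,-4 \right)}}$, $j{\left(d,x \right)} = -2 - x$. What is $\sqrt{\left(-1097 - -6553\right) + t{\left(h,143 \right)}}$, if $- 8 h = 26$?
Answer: $\frac{\sqrt{196417}}{6} \approx 73.865$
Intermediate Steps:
$h = - \frac{13}{4}$ ($h = \left(- \frac{1}{8}\right) 26 = - \frac{13}{4} \approx -3.25$)
$t{\left(H,C \right)} = \frac{1}{-107 + C}$ ($t{\left(H,C \right)} = \frac{1}{\left(-109 + C\right) - -2} = \frac{1}{\left(-109 + C\right) + \left(-2 + 4\right)} = \frac{1}{\left(-109 + C\right) + 2} = \frac{1}{-107 + C}$)
$\sqrt{\left(-1097 - -6553\right) + t{\left(h,143 \right)}} = \sqrt{\left(-1097 - -6553\right) + \frac{1}{-107 + 143}} = \sqrt{\left(-1097 + 6553\right) + \frac{1}{36}} = \sqrt{5456 + \frac{1}{36}} = \sqrt{\frac{196417}{36}} = \frac{\sqrt{196417}}{6}$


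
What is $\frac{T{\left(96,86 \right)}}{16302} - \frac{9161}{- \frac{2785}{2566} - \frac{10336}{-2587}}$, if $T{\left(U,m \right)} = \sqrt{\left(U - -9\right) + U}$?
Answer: $- \frac{60812934962}{19317381} + \frac{\sqrt{201}}{16302} \approx -3148.1$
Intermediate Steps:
$T{\left(U,m \right)} = \sqrt{9 + 2 U}$ ($T{\left(U,m \right)} = \sqrt{\left(U + 9\right) + U} = \sqrt{\left(9 + U\right) + U} = \sqrt{9 + 2 U}$)
$\frac{T{\left(96,86 \right)}}{16302} - \frac{9161}{- \frac{2785}{2566} - \frac{10336}{-2587}} = \frac{\sqrt{9 + 2 \cdot 96}}{16302} - \frac{9161}{- \frac{2785}{2566} - \frac{10336}{-2587}} = \sqrt{9 + 192} \cdot \frac{1}{16302} - \frac{9161}{\left(-2785\right) \frac{1}{2566} - - \frac{10336}{2587}} = \sqrt{201} \cdot \frac{1}{16302} - \frac{9161}{- \frac{2785}{2566} + \frac{10336}{2587}} = \frac{\sqrt{201}}{16302} - \frac{9161}{\frac{19317381}{6638242}} = \frac{\sqrt{201}}{16302} - \frac{60812934962}{19317381} = - \frac{60812934962}{19317381} + \frac{\sqrt{201}}{16302}$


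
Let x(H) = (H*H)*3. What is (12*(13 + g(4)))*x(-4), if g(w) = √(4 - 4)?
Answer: 7488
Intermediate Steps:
g(w) = 0 (g(w) = √0 = 0)
x(H) = 3*H² (x(H) = H²*3 = 3*H²)
(12*(13 + g(4)))*x(-4) = (12*(13 + 0))*(3*(-4)²) = (12*13)*(3*16) = 156*48 = 7488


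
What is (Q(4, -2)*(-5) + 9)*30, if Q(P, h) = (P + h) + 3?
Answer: -480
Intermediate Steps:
Q(P, h) = 3 + P + h
(Q(4, -2)*(-5) + 9)*30 = ((3 + 4 - 2)*(-5) + 9)*30 = (5*(-5) + 9)*30 = (-25 + 9)*30 = -16*30 = -480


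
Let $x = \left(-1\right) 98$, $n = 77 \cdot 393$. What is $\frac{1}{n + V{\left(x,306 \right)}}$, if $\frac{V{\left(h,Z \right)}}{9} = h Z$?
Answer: $- \frac{1}{239631} \approx -4.1731 \cdot 10^{-6}$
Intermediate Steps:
$n = 30261$
$x = -98$
$V{\left(h,Z \right)} = 9 Z h$ ($V{\left(h,Z \right)} = 9 h Z = 9 Z h$)
$\frac{1}{n + V{\left(x,306 \right)}} = \frac{1}{30261 + 9 \cdot 306 \left(-98\right)} = \frac{1}{30261 - 269892} = \frac{1}{-239631} = - \frac{1}{239631}$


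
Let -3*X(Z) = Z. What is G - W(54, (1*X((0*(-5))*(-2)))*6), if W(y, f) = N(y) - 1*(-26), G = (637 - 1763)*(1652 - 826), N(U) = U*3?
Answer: -930264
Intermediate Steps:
N(U) = 3*U
X(Z) = -Z/3
G = -930076 (G = -1126*826 = -930076)
W(y, f) = 26 + 3*y (W(y, f) = 3*y - 1*(-26) = 3*y + 26 = 26 + 3*y)
G - W(54, (1*X((0*(-5))*(-2)))*6) = -930076 - (26 + 3*54) = -930076 - (26 + 162) = -930076 - 1*188 = -930076 - 188 = -930264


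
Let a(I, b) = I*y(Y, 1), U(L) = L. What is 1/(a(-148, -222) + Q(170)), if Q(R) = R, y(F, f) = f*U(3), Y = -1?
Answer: -1/274 ≈ -0.0036496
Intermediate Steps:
y(F, f) = 3*f (y(F, f) = f*3 = 3*f)
a(I, b) = 3*I (a(I, b) = I*(3*1) = I*3 = 3*I)
1/(a(-148, -222) + Q(170)) = 1/(3*(-148) + 170) = 1/(-444 + 170) = 1/(-274) = -1/274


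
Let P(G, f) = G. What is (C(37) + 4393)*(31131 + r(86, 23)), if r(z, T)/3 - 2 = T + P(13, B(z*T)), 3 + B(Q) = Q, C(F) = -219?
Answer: 130416630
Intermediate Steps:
B(Q) = -3 + Q
r(z, T) = 45 + 3*T (r(z, T) = 6 + 3*(T + 13) = 6 + 3*(13 + T) = 6 + (39 + 3*T) = 45 + 3*T)
(C(37) + 4393)*(31131 + r(86, 23)) = (-219 + 4393)*(31131 + (45 + 3*23)) = 4174*(31131 + (45 + 69)) = 4174*(31131 + 114) = 4174*31245 = 130416630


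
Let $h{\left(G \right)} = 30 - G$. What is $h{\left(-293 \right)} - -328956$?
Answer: $329279$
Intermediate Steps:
$h{\left(-293 \right)} - -328956 = \left(30 - -293\right) - -328956 = \left(30 + 293\right) + 328956 = 323 + 328956 = 329279$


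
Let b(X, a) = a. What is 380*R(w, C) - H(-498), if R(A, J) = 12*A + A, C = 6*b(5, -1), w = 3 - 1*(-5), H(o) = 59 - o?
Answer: 38963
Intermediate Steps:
w = 8 (w = 3 + 5 = 8)
C = -6 (C = 6*(-1) = -6)
R(A, J) = 13*A
380*R(w, C) - H(-498) = 380*(13*8) - (59 - 1*(-498)) = 380*104 - (59 + 498) = 39520 - 1*557 = 39520 - 557 = 38963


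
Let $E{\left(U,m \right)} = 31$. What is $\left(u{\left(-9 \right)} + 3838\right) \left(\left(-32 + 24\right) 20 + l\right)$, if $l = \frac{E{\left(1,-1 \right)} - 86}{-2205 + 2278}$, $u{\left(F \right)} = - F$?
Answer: $- \frac{45144545}{73} \approx -6.1842 \cdot 10^{5}$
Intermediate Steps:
$l = - \frac{55}{73}$ ($l = \frac{31 - 86}{-2205 + 2278} = - \frac{55}{73} \approx -0.75342$)
$\left(u{\left(-9 \right)} + 3838\right) \left(\left(-32 + 24\right) 20 + l\right) = \left(\left(-1\right) \left(-9\right) + 3838\right) \left(\left(-32 + 24\right) 20 - \frac{55}{73}\right) = \left(9 + 3838\right) \left(\left(-8\right) 20 - \frac{55}{73}\right) = 3847 \left(-160 - \frac{55}{73}\right) = 3847 \left(- \frac{11735}{73}\right) = - \frac{45144545}{73}$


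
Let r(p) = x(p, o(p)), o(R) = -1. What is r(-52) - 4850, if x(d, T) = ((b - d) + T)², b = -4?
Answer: -2641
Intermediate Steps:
x(d, T) = (-4 + T - d)² (x(d, T) = ((-4 - d) + T)² = (-4 + T - d)²)
r(p) = (5 + p)² (r(p) = (4 + p - 1*(-1))² = (4 + p + 1)² = (5 + p)²)
r(-52) - 4850 = (5 - 52)² - 4850 = (-47)² - 4850 = 2209 - 4850 = -2641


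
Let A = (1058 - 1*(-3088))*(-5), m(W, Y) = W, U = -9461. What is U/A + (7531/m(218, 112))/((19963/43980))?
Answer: 3453613507487/45107795910 ≈ 76.564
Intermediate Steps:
A = -20730 (A = (1058 + 3088)*(-5) = 4146*(-5) = -20730)
U/A + (7531/m(218, 112))/((19963/43980)) = -9461/(-20730) + (7531/218)/((19963/43980)) = -9461*(-1/20730) + (7531*(1/218))/((19963*(1/43980))) = 9461/20730 + 7531/(218*(19963/43980)) = 9461/20730 + (7531/218)*(43980/19963) = 9461/20730 + 165606690/2175967 = 3453613507487/45107795910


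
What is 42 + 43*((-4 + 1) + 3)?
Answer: 42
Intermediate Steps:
42 + 43*((-4 + 1) + 3) = 42 + 43*(-3 + 3) = 42 + 43*0 = 42 + 0 = 42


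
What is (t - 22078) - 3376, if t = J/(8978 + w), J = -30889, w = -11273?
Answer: -3434473/135 ≈ -25441.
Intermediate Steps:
t = 1817/135 (t = -30889/(8978 - 11273) = -30889/(-2295) = -30889*(-1/2295) = 1817/135 ≈ 13.459)
(t - 22078) - 3376 = (1817/135 - 22078) - 3376 = -2978713/135 - 3376 = -3434473/135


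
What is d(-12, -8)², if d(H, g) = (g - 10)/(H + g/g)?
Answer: 324/121 ≈ 2.6777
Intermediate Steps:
d(H, g) = (-10 + g)/(1 + H) (d(H, g) = (-10 + g)/(H + 1) = (-10 + g)/(1 + H))
d(-12, -8)² = ((-10 - 8)/(1 - 12))² = (-18/(-11))² = (-1/11*(-18))² = (18/11)² = 324/121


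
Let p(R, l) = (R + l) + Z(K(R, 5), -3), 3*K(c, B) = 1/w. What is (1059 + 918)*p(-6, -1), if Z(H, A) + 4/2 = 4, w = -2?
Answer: -9885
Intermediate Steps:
K(c, B) = -⅙ (K(c, B) = (⅓)/(-2) = (⅓)*(-½) = -⅙)
Z(H, A) = 2 (Z(H, A) = -2 + 4 = 2)
p(R, l) = 2 + R + l (p(R, l) = (R + l) + 2 = 2 + R + l)
(1059 + 918)*p(-6, -1) = (1059 + 918)*(2 - 6 - 1) = 1977*(-5) = -9885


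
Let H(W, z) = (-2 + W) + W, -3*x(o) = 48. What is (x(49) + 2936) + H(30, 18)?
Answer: 2978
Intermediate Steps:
x(o) = -16 (x(o) = -⅓*48 = -16)
H(W, z) = -2 + 2*W
(x(49) + 2936) + H(30, 18) = (-16 + 2936) + (-2 + 2*30) = 2920 + (-2 + 60) = 2920 + 58 = 2978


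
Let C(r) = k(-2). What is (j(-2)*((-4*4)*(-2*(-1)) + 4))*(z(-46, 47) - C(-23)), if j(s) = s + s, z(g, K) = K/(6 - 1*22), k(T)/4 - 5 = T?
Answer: -1673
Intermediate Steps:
k(T) = 20 + 4*T
C(r) = 12 (C(r) = 20 + 4*(-2) = 20 - 8 = 12)
z(g, K) = -K/16 (z(g, K) = K/(6 - 22) = K/(-16) = K*(-1/16) = -K/16)
j(s) = 2*s
(j(-2)*((-4*4)*(-2*(-1)) + 4))*(z(-46, 47) - C(-23)) = ((2*(-2))*((-4*4)*(-2*(-1)) + 4))*(-1/16*47 - 1*12) = (-4*(-16*2 + 4))*(-47/16 - 12) = -4*(-32 + 4)*(-239/16) = -4*(-28)*(-239/16) = 112*(-239/16) = -1673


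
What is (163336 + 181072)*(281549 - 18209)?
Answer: 90696402720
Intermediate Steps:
(163336 + 181072)*(281549 - 18209) = 344408*263340 = 90696402720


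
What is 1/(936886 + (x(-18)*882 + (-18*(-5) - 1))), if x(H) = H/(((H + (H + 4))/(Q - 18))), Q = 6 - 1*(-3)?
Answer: 8/7460079 ≈ 1.0724e-6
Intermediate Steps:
Q = 9 (Q = 6 + 3 = 9)
x(H) = H/(-4/9 - 2*H/9) (x(H) = H/(((H + (H + 4))/(9 - 18))) = H/(((H + (4 + H))/(-9))) = H/(((4 + 2*H)*(-⅑))) = H/(-4/9 - 2*H/9))
1/(936886 + (x(-18)*882 + (-18*(-5) - 1))) = 1/(936886 + (-9*(-18)/(4 + 2*(-18))*882 + (-18*(-5) - 1))) = 1/(936886 + (-9*(-18)/(4 - 36)*882 + (90 - 1))) = 1/(936886 + (-9*(-18)/(-32)*882 + 89)) = 1/(936886 + (-9*(-18)*(-1/32)*882 + 89)) = 1/(936886 + (-81/16*882 + 89)) = 1/(936886 + (-35721/8 + 89)) = 1/(936886 - 35009/8) = 1/(7460079/8) = 8/7460079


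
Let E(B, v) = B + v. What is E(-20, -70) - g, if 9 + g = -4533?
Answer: 4452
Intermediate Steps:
g = -4542 (g = -9 - 4533 = -4542)
E(-20, -70) - g = (-20 - 70) - 1*(-4542) = -90 + 4542 = 4452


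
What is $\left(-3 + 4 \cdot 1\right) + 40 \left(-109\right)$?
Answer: $-4359$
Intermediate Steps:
$\left(-3 + 4 \cdot 1\right) + 40 \left(-109\right) = \left(-3 + 4\right) - 4360 = 1 - 4360 = -4359$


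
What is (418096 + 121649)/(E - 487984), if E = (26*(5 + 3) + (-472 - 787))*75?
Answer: -539745/566809 ≈ -0.95225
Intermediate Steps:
E = -78825 (E = (26*8 - 1259)*75 = (208 - 1259)*75 = -1051*75 = -78825)
(418096 + 121649)/(E - 487984) = (418096 + 121649)/(-78825 - 487984) = 539745/(-566809) = 539745*(-1/566809) = -539745/566809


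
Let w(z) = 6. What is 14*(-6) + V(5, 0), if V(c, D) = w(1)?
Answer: -78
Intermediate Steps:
V(c, D) = 6
14*(-6) + V(5, 0) = 14*(-6) + 6 = -84 + 6 = -78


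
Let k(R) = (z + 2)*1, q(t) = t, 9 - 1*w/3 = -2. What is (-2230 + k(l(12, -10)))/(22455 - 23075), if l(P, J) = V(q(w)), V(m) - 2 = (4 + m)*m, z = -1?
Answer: 2229/620 ≈ 3.5952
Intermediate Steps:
w = 33 (w = 27 - 3*(-2) = 27 + 6 = 33)
V(m) = 2 + m*(4 + m) (V(m) = 2 + (4 + m)*m = 2 + m*(4 + m))
l(P, J) = 1223 (l(P, J) = 2 + 33**2 + 4*33 = 2 + 1089 + 132 = 1223)
k(R) = 1 (k(R) = (-1 + 2)*1 = 1*1 = 1)
(-2230 + k(l(12, -10)))/(22455 - 23075) = (-2230 + 1)/(22455 - 23075) = -2229/(-620) = -2229*(-1/620) = 2229/620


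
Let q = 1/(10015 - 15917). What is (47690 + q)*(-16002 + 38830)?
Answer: 247127480762/227 ≈ 1.0887e+9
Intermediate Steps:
q = -1/5902 (q = 1/(-5902) = -1/5902 ≈ -0.00016943)
(47690 + q)*(-16002 + 38830) = (47690 - 1/5902)*(-16002 + 38830) = (281466379/5902)*22828 = 247127480762/227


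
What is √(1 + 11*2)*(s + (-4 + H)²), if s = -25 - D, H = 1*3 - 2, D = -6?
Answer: -10*√23 ≈ -47.958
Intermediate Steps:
H = 1 (H = 3 - 2 = 1)
s = -19 (s = -25 - 1*(-6) = -25 + 6 = -19)
√(1 + 11*2)*(s + (-4 + H)²) = √(1 + 11*2)*(-19 + (-4 + 1)²) = √(1 + 22)*(-19 + (-3)²) = √23*(-19 + 9) = √23*(-10) = -10*√23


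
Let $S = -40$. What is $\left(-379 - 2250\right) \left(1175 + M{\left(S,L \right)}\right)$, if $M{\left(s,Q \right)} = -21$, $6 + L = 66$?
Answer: $-3033866$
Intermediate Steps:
$L = 60$ ($L = -6 + 66 = 60$)
$\left(-379 - 2250\right) \left(1175 + M{\left(S,L \right)}\right) = \left(-379 - 2250\right) \left(1175 - 21\right) = \left(-2629\right) 1154 = -3033866$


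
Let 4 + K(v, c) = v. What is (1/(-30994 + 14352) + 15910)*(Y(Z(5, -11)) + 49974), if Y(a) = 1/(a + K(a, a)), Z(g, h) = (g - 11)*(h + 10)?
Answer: 105854879336667/133136 ≈ 7.9509e+8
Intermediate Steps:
K(v, c) = -4 + v
Z(g, h) = (-11 + g)*(10 + h)
Y(a) = 1/(-4 + 2*a) (Y(a) = 1/(a + (-4 + a)) = 1/(-4 + 2*a))
(1/(-30994 + 14352) + 15910)*(Y(Z(5, -11)) + 49974) = (1/(-30994 + 14352) + 15910)*(1/(2*(-2 + (-110 - 11*(-11) + 10*5 + 5*(-11)))) + 49974) = (1/(-16642) + 15910)*(1/(2*(-2 + (-110 + 121 + 50 - 55))) + 49974) = (-1/16642 + 15910)*(1/(2*(-2 + 6)) + 49974) = 264774219*((½)/4 + 49974)/16642 = 264774219*((½)*(¼) + 49974)/16642 = 264774219*(⅛ + 49974)/16642 = (264774219/16642)*(399793/8) = 105854879336667/133136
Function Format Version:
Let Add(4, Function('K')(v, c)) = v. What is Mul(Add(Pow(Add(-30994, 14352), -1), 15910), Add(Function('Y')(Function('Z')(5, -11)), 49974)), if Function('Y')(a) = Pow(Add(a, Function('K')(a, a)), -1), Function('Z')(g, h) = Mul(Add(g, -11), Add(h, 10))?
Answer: Rational(105854879336667, 133136) ≈ 7.9509e+8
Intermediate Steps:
Function('K')(v, c) = Add(-4, v)
Function('Z')(g, h) = Mul(Add(-11, g), Add(10, h))
Function('Y')(a) = Pow(Add(-4, Mul(2, a)), -1) (Function('Y')(a) = Pow(Add(a, Add(-4, a)), -1) = Pow(Add(-4, Mul(2, a)), -1))
Mul(Add(Pow(Add(-30994, 14352), -1), 15910), Add(Function('Y')(Function('Z')(5, -11)), 49974)) = Mul(Add(Pow(Add(-30994, 14352), -1), 15910), Add(Mul(Rational(1, 2), Pow(Add(-2, Add(-110, Mul(-11, -11), Mul(10, 5), Mul(5, -11))), -1)), 49974)) = Mul(Add(Pow(-16642, -1), 15910), Add(Mul(Rational(1, 2), Pow(Add(-2, Add(-110, 121, 50, -55)), -1)), 49974)) = Mul(Add(Rational(-1, 16642), 15910), Add(Mul(Rational(1, 2), Pow(Add(-2, 6), -1)), 49974)) = Mul(Rational(264774219, 16642), Add(Mul(Rational(1, 2), Pow(4, -1)), 49974)) = Mul(Rational(264774219, 16642), Add(Mul(Rational(1, 2), Rational(1, 4)), 49974)) = Mul(Rational(264774219, 16642), Add(Rational(1, 8), 49974)) = Mul(Rational(264774219, 16642), Rational(399793, 8)) = Rational(105854879336667, 133136)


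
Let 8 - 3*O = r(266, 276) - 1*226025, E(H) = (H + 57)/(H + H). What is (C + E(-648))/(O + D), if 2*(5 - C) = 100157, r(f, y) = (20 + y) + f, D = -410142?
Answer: 4326311/28942704 ≈ 0.14948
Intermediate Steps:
r(f, y) = 20 + f + y
E(H) = (57 + H)/(2*H) (E(H) = (57 + H)/((2*H)) = (57 + H)*(1/(2*H)) = (57 + H)/(2*H))
C = -100147/2 (C = 5 - 1/2*100157 = 5 - 100157/2 = -100147/2 ≈ -50074.)
O = 75157 (O = 8/3 - ((20 + 266 + 276) - 1*226025)/3 = 8/3 - (562 - 226025)/3 = 8/3 - 1/3*(-225463) = 8/3 + 225463/3 = 75157)
(C + E(-648))/(O + D) = (-100147/2 + (1/2)*(57 - 648)/(-648))/(75157 - 410142) = (-100147/2 + (1/2)*(-1/648)*(-591))/(-334985) = (-100147/2 + 197/432)*(-1/334985) = -21631555/432*(-1/334985) = 4326311/28942704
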